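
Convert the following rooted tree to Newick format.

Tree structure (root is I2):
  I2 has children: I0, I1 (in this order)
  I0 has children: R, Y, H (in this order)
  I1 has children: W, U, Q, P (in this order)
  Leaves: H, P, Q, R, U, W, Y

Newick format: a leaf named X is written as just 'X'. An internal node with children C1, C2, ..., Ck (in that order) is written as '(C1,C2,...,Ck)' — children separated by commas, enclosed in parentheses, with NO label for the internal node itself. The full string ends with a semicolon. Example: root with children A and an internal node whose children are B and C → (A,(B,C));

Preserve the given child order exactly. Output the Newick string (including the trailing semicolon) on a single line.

Answer: ((R,Y,H),(W,U,Q,P));

Derivation:
internal I2 with children ['I0', 'I1']
  internal I0 with children ['R', 'Y', 'H']
    leaf 'R' → 'R'
    leaf 'Y' → 'Y'
    leaf 'H' → 'H'
  → '(R,Y,H)'
  internal I1 with children ['W', 'U', 'Q', 'P']
    leaf 'W' → 'W'
    leaf 'U' → 'U'
    leaf 'Q' → 'Q'
    leaf 'P' → 'P'
  → '(W,U,Q,P)'
→ '((R,Y,H),(W,U,Q,P))'
Final: ((R,Y,H),(W,U,Q,P));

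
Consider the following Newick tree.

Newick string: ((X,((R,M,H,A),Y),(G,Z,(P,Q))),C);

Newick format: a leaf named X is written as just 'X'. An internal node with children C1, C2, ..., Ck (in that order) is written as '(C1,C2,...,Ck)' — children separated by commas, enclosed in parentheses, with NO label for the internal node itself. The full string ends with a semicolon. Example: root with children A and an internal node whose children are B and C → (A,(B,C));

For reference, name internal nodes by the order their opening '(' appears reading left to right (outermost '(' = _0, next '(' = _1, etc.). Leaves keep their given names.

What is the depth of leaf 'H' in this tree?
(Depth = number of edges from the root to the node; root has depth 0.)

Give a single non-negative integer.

Newick: ((X,((R,M,H,A),Y),(G,Z,(P,Q))),C);
Naming internals by '(' encounter order: outermost '(' = _0, next = _1, ...
Query node: H
Path from root: _0 -> _1 -> _2 -> _3 -> H
Depth of H: 4 (number of edges from root)

Answer: 4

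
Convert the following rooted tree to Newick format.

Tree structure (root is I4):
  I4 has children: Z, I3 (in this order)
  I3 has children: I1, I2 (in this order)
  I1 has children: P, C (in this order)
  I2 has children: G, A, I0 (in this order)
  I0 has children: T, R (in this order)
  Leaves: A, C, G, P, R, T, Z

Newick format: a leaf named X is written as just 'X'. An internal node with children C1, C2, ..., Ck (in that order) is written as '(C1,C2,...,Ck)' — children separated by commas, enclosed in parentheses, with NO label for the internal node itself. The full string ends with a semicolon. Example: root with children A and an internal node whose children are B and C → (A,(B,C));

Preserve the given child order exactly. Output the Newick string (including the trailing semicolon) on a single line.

internal I4 with children ['Z', 'I3']
  leaf 'Z' → 'Z'
  internal I3 with children ['I1', 'I2']
    internal I1 with children ['P', 'C']
      leaf 'P' → 'P'
      leaf 'C' → 'C'
    → '(P,C)'
    internal I2 with children ['G', 'A', 'I0']
      leaf 'G' → 'G'
      leaf 'A' → 'A'
      internal I0 with children ['T', 'R']
        leaf 'T' → 'T'
        leaf 'R' → 'R'
      → '(T,R)'
    → '(G,A,(T,R))'
  → '((P,C),(G,A,(T,R)))'
→ '(Z,((P,C),(G,A,(T,R))))'
Final: (Z,((P,C),(G,A,(T,R))));

Answer: (Z,((P,C),(G,A,(T,R))));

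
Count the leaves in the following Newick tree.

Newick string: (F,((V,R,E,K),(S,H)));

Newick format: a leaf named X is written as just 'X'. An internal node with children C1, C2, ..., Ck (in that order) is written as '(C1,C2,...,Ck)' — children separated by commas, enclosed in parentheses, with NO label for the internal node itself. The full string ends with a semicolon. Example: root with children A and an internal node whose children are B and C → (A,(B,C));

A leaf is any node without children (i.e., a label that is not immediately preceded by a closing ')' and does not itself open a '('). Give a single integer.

Answer: 7

Derivation:
Newick: (F,((V,R,E,K),(S,H)));
Scan left-to-right; a leaf is any maximal label run not followed by '(':
  pos 1: leaf 'F' → count = 1
  pos 5: leaf 'V' → count = 2
  pos 7: leaf 'R' → count = 3
  pos 9: leaf 'E' → count = 4
  pos 11: leaf 'K' → count = 5
  pos 15: leaf 'S' → count = 6
  pos 17: leaf 'H' → count = 7
Total leaves: 7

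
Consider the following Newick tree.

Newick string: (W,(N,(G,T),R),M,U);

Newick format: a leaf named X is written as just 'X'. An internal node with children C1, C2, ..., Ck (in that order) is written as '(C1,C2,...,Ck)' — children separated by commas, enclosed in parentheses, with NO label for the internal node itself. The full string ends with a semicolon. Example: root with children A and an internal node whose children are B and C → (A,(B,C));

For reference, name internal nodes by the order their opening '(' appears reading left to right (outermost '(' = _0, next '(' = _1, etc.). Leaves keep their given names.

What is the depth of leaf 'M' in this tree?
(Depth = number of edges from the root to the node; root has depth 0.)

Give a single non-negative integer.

Newick: (W,(N,(G,T),R),M,U);
Naming internals by '(' encounter order: outermost '(' = _0, next = _1, ...
Query node: M
Path from root: _0 -> M
Depth of M: 1 (number of edges from root)

Answer: 1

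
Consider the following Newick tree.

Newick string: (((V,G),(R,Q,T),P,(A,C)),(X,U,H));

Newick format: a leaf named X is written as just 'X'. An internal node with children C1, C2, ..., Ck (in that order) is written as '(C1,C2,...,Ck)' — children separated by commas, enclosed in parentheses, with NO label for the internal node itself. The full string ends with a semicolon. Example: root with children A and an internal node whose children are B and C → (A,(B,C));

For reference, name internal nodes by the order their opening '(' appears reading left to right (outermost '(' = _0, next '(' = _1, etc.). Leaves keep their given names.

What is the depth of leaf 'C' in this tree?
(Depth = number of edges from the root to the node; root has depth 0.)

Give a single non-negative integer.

Answer: 3

Derivation:
Newick: (((V,G),(R,Q,T),P,(A,C)),(X,U,H));
Naming internals by '(' encounter order: outermost '(' = _0, next = _1, ...
Query node: C
Path from root: _0 -> _1 -> _4 -> C
Depth of C: 3 (number of edges from root)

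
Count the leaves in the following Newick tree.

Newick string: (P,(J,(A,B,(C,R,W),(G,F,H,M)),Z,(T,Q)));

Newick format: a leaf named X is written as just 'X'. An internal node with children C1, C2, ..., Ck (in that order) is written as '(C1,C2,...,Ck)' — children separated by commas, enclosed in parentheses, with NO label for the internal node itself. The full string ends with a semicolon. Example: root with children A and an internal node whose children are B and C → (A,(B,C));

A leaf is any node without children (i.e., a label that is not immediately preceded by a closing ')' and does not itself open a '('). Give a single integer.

Answer: 14

Derivation:
Newick: (P,(J,(A,B,(C,R,W),(G,F,H,M)),Z,(T,Q)));
Scan left-to-right; a leaf is any maximal label run not followed by '(':
  pos 1: leaf 'P' → count = 1
  pos 4: leaf 'J' → count = 2
  pos 7: leaf 'A' → count = 3
  pos 9: leaf 'B' → count = 4
  pos 12: leaf 'C' → count = 5
  pos 14: leaf 'R' → count = 6
  pos 16: leaf 'W' → count = 7
  pos 20: leaf 'G' → count = 8
  pos 22: leaf 'F' → count = 9
  pos 24: leaf 'H' → count = 10
  pos 26: leaf 'M' → count = 11
  pos 30: leaf 'Z' → count = 12
  pos 33: leaf 'T' → count = 13
  pos 35: leaf 'Q' → count = 14
Total leaves: 14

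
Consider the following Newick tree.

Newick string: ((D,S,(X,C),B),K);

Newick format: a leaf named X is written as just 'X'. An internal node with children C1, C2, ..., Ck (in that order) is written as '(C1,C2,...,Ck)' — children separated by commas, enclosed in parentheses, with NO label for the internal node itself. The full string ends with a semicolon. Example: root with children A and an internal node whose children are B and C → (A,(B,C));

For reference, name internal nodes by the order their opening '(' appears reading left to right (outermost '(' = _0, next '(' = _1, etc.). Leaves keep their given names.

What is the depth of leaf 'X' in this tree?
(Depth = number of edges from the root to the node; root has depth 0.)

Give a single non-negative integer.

Answer: 3

Derivation:
Newick: ((D,S,(X,C),B),K);
Naming internals by '(' encounter order: outermost '(' = _0, next = _1, ...
Query node: X
Path from root: _0 -> _1 -> _2 -> X
Depth of X: 3 (number of edges from root)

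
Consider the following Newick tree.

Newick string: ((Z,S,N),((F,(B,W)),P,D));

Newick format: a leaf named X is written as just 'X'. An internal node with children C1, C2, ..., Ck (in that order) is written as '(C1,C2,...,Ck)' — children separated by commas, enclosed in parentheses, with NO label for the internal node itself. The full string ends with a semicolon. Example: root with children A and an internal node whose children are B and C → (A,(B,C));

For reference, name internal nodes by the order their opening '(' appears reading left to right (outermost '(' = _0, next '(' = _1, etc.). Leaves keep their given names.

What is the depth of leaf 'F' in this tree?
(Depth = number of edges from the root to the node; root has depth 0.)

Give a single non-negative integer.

Newick: ((Z,S,N),((F,(B,W)),P,D));
Naming internals by '(' encounter order: outermost '(' = _0, next = _1, ...
Query node: F
Path from root: _0 -> _2 -> _3 -> F
Depth of F: 3 (number of edges from root)

Answer: 3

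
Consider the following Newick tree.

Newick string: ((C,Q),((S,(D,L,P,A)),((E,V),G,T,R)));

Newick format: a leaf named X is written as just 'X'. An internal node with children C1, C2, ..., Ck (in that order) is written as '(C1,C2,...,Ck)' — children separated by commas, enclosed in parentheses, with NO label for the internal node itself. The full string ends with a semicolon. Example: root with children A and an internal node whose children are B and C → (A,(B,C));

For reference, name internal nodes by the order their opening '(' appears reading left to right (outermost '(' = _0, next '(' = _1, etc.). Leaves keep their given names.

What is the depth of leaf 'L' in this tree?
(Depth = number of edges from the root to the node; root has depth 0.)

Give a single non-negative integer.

Answer: 4

Derivation:
Newick: ((C,Q),((S,(D,L,P,A)),((E,V),G,T,R)));
Naming internals by '(' encounter order: outermost '(' = _0, next = _1, ...
Query node: L
Path from root: _0 -> _2 -> _3 -> _4 -> L
Depth of L: 4 (number of edges from root)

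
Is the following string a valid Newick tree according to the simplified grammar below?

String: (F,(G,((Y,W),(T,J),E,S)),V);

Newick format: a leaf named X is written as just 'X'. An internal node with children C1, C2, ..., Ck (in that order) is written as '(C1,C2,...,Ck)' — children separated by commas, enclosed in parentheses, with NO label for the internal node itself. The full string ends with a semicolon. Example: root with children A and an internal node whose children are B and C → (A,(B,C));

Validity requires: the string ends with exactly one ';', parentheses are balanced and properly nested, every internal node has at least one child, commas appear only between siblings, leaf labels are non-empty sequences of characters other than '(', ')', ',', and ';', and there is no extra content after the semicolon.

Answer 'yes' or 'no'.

Answer: yes

Derivation:
Input: (F,(G,((Y,W),(T,J),E,S)),V);
Paren balance: 5 '(' vs 5 ')' OK
Ends with single ';': True
Full parse: OK
Valid: True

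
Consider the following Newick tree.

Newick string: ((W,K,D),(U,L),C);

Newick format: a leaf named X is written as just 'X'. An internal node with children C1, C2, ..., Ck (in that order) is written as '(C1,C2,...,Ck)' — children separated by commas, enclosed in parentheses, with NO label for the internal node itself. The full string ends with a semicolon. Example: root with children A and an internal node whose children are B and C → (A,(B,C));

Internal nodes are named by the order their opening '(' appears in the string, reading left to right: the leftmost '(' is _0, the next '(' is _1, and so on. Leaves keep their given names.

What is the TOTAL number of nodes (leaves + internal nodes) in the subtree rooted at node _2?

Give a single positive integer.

Newick: ((W,K,D),(U,L),C);
Locate _2: it is the '(' at position 9 (the 3rd '(' reading left to right).
Query: subtree rooted at _2
_2: subtree_size = 1 + 2
  U: subtree_size = 1 + 0
  L: subtree_size = 1 + 0
Total subtree size of _2: 3

Answer: 3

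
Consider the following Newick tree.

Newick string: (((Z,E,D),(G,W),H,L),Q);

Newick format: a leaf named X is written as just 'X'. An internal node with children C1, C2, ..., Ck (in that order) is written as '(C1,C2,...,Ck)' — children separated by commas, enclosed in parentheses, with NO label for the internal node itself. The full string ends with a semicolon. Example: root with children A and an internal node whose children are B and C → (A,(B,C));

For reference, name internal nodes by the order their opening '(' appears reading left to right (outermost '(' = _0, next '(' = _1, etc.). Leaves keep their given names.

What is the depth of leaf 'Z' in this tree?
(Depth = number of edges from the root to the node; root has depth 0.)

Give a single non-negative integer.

Answer: 3

Derivation:
Newick: (((Z,E,D),(G,W),H,L),Q);
Naming internals by '(' encounter order: outermost '(' = _0, next = _1, ...
Query node: Z
Path from root: _0 -> _1 -> _2 -> Z
Depth of Z: 3 (number of edges from root)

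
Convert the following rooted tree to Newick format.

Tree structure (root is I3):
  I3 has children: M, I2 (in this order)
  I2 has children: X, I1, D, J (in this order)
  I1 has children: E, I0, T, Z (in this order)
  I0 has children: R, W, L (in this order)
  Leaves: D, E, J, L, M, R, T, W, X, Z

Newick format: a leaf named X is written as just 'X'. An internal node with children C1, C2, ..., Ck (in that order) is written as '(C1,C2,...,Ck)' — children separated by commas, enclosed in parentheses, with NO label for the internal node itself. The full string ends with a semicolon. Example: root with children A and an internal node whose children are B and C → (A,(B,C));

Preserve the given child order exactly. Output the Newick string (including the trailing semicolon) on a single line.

internal I3 with children ['M', 'I2']
  leaf 'M' → 'M'
  internal I2 with children ['X', 'I1', 'D', 'J']
    leaf 'X' → 'X'
    internal I1 with children ['E', 'I0', 'T', 'Z']
      leaf 'E' → 'E'
      internal I0 with children ['R', 'W', 'L']
        leaf 'R' → 'R'
        leaf 'W' → 'W'
        leaf 'L' → 'L'
      → '(R,W,L)'
      leaf 'T' → 'T'
      leaf 'Z' → 'Z'
    → '(E,(R,W,L),T,Z)'
    leaf 'D' → 'D'
    leaf 'J' → 'J'
  → '(X,(E,(R,W,L),T,Z),D,J)'
→ '(M,(X,(E,(R,W,L),T,Z),D,J))'
Final: (M,(X,(E,(R,W,L),T,Z),D,J));

Answer: (M,(X,(E,(R,W,L),T,Z),D,J));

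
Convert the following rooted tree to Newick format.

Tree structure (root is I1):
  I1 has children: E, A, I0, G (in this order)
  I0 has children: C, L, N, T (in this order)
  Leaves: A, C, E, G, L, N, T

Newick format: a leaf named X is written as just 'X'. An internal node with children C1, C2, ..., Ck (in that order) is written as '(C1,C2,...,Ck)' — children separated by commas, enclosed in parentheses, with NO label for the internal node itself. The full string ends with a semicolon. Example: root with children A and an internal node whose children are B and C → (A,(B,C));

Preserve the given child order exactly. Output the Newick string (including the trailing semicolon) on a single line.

Answer: (E,A,(C,L,N,T),G);

Derivation:
internal I1 with children ['E', 'A', 'I0', 'G']
  leaf 'E' → 'E'
  leaf 'A' → 'A'
  internal I0 with children ['C', 'L', 'N', 'T']
    leaf 'C' → 'C'
    leaf 'L' → 'L'
    leaf 'N' → 'N'
    leaf 'T' → 'T'
  → '(C,L,N,T)'
  leaf 'G' → 'G'
→ '(E,A,(C,L,N,T),G)'
Final: (E,A,(C,L,N,T),G);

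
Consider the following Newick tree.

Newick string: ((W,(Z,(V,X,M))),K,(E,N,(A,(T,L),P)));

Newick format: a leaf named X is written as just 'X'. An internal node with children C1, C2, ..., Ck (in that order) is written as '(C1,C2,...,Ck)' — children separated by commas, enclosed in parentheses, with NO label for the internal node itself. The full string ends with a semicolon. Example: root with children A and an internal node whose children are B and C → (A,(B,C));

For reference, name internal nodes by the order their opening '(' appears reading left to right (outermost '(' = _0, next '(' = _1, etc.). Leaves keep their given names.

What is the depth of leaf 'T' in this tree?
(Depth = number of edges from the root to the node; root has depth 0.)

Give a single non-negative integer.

Newick: ((W,(Z,(V,X,M))),K,(E,N,(A,(T,L),P)));
Naming internals by '(' encounter order: outermost '(' = _0, next = _1, ...
Query node: T
Path from root: _0 -> _4 -> _5 -> _6 -> T
Depth of T: 4 (number of edges from root)

Answer: 4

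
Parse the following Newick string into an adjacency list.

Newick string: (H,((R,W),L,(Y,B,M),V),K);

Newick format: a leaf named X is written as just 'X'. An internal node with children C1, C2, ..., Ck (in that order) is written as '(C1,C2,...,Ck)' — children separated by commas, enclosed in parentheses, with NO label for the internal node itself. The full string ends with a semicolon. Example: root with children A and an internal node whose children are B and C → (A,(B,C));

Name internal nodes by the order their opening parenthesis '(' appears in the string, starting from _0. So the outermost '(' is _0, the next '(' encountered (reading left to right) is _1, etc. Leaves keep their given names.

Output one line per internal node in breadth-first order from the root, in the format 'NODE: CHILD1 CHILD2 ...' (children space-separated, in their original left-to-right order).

Input: (H,((R,W),L,(Y,B,M),V),K);
Scanning left-to-right, naming '(' by encounter order:
  pos 0: '(' -> open internal node _0 (depth 1)
  pos 3: '(' -> open internal node _1 (depth 2)
  pos 4: '(' -> open internal node _2 (depth 3)
  pos 8: ')' -> close internal node _2 (now at depth 2)
  pos 12: '(' -> open internal node _3 (depth 3)
  pos 18: ')' -> close internal node _3 (now at depth 2)
  pos 21: ')' -> close internal node _1 (now at depth 1)
  pos 24: ')' -> close internal node _0 (now at depth 0)
Total internal nodes: 4
BFS adjacency from root:
  _0: H _1 K
  _1: _2 L _3 V
  _2: R W
  _3: Y B M

Answer: _0: H _1 K
_1: _2 L _3 V
_2: R W
_3: Y B M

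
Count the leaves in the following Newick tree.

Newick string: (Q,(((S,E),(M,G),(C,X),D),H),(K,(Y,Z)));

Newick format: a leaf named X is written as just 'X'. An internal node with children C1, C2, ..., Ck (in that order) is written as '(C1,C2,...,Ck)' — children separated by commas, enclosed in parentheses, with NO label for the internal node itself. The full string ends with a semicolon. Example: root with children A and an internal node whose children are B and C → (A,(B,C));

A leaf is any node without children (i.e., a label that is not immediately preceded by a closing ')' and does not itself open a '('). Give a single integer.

Answer: 12

Derivation:
Newick: (Q,(((S,E),(M,G),(C,X),D),H),(K,(Y,Z)));
Scan left-to-right; a leaf is any maximal label run not followed by '(':
  pos 1: leaf 'Q' → count = 1
  pos 6: leaf 'S' → count = 2
  pos 8: leaf 'E' → count = 3
  pos 12: leaf 'M' → count = 4
  pos 14: leaf 'G' → count = 5
  pos 18: leaf 'C' → count = 6
  pos 20: leaf 'X' → count = 7
  pos 23: leaf 'D' → count = 8
  pos 26: leaf 'H' → count = 9
  pos 30: leaf 'K' → count = 10
  pos 33: leaf 'Y' → count = 11
  pos 35: leaf 'Z' → count = 12
Total leaves: 12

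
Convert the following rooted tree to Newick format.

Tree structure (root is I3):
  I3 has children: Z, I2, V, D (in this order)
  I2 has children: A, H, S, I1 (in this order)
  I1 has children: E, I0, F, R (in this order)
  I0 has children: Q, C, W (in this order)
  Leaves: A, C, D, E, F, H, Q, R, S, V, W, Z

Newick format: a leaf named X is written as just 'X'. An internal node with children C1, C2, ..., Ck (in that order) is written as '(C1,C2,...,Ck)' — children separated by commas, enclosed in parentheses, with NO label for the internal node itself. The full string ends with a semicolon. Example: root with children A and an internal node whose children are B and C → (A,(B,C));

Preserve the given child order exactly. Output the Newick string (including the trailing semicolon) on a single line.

internal I3 with children ['Z', 'I2', 'V', 'D']
  leaf 'Z' → 'Z'
  internal I2 with children ['A', 'H', 'S', 'I1']
    leaf 'A' → 'A'
    leaf 'H' → 'H'
    leaf 'S' → 'S'
    internal I1 with children ['E', 'I0', 'F', 'R']
      leaf 'E' → 'E'
      internal I0 with children ['Q', 'C', 'W']
        leaf 'Q' → 'Q'
        leaf 'C' → 'C'
        leaf 'W' → 'W'
      → '(Q,C,W)'
      leaf 'F' → 'F'
      leaf 'R' → 'R'
    → '(E,(Q,C,W),F,R)'
  → '(A,H,S,(E,(Q,C,W),F,R))'
  leaf 'V' → 'V'
  leaf 'D' → 'D'
→ '(Z,(A,H,S,(E,(Q,C,W),F,R)),V,D)'
Final: (Z,(A,H,S,(E,(Q,C,W),F,R)),V,D);

Answer: (Z,(A,H,S,(E,(Q,C,W),F,R)),V,D);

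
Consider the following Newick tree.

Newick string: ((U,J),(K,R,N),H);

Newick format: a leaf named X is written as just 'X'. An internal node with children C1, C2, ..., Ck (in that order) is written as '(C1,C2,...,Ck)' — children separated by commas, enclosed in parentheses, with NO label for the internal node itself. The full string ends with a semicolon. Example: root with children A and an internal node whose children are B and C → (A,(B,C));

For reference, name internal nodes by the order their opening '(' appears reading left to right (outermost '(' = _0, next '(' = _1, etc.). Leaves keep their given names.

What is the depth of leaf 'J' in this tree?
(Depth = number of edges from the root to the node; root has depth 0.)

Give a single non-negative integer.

Answer: 2

Derivation:
Newick: ((U,J),(K,R,N),H);
Naming internals by '(' encounter order: outermost '(' = _0, next = _1, ...
Query node: J
Path from root: _0 -> _1 -> J
Depth of J: 2 (number of edges from root)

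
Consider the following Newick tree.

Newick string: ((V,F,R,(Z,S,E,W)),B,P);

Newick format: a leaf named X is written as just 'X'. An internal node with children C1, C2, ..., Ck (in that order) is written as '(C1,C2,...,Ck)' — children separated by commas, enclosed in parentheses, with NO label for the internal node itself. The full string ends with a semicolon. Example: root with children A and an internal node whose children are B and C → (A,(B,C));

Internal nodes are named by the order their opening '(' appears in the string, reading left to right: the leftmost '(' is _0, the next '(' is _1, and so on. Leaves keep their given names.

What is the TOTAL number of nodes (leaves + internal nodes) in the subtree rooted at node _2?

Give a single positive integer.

Newick: ((V,F,R,(Z,S,E,W)),B,P);
Locate _2: it is the '(' at position 8 (the 3rd '(' reading left to right).
Query: subtree rooted at _2
_2: subtree_size = 1 + 4
  Z: subtree_size = 1 + 0
  S: subtree_size = 1 + 0
  E: subtree_size = 1 + 0
  W: subtree_size = 1 + 0
Total subtree size of _2: 5

Answer: 5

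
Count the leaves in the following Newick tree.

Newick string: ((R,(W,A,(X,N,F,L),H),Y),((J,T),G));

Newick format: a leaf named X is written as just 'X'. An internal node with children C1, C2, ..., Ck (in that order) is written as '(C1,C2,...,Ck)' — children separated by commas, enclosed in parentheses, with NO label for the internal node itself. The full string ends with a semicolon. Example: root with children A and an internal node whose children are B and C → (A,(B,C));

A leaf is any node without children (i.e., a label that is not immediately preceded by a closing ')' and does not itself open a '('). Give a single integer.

Newick: ((R,(W,A,(X,N,F,L),H),Y),((J,T),G));
Scan left-to-right; a leaf is any maximal label run not followed by '(':
  pos 2: leaf 'R' → count = 1
  pos 5: leaf 'W' → count = 2
  pos 7: leaf 'A' → count = 3
  pos 10: leaf 'X' → count = 4
  pos 12: leaf 'N' → count = 5
  pos 14: leaf 'F' → count = 6
  pos 16: leaf 'L' → count = 7
  pos 19: leaf 'H' → count = 8
  pos 22: leaf 'Y' → count = 9
  pos 27: leaf 'J' → count = 10
  pos 29: leaf 'T' → count = 11
  pos 32: leaf 'G' → count = 12
Total leaves: 12

Answer: 12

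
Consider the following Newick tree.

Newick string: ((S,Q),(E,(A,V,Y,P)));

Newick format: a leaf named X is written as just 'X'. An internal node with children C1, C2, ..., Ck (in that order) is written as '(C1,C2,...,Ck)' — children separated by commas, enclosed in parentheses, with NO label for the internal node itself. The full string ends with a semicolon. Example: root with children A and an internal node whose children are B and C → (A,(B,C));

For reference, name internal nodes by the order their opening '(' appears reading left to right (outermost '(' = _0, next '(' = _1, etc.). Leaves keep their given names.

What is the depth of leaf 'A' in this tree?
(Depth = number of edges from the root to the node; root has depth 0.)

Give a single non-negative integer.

Newick: ((S,Q),(E,(A,V,Y,P)));
Naming internals by '(' encounter order: outermost '(' = _0, next = _1, ...
Query node: A
Path from root: _0 -> _2 -> _3 -> A
Depth of A: 3 (number of edges from root)

Answer: 3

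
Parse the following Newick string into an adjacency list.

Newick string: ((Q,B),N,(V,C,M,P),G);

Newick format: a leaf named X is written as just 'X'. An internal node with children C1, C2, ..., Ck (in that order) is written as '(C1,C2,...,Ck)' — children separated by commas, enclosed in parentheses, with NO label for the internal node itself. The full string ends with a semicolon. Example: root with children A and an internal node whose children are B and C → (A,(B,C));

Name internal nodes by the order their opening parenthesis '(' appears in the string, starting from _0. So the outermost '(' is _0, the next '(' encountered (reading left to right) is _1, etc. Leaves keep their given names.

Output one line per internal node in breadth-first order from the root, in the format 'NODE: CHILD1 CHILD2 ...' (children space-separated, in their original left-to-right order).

Input: ((Q,B),N,(V,C,M,P),G);
Scanning left-to-right, naming '(' by encounter order:
  pos 0: '(' -> open internal node _0 (depth 1)
  pos 1: '(' -> open internal node _1 (depth 2)
  pos 5: ')' -> close internal node _1 (now at depth 1)
  pos 9: '(' -> open internal node _2 (depth 2)
  pos 17: ')' -> close internal node _2 (now at depth 1)
  pos 20: ')' -> close internal node _0 (now at depth 0)
Total internal nodes: 3
BFS adjacency from root:
  _0: _1 N _2 G
  _1: Q B
  _2: V C M P

Answer: _0: _1 N _2 G
_1: Q B
_2: V C M P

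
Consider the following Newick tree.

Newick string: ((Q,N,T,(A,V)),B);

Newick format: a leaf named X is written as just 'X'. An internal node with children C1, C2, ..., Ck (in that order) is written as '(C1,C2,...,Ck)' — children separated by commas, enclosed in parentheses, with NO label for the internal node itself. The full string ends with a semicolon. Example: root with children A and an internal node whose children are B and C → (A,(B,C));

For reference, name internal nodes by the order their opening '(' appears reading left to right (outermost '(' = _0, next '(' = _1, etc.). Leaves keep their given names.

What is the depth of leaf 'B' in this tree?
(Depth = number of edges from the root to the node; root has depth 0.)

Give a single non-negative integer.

Newick: ((Q,N,T,(A,V)),B);
Naming internals by '(' encounter order: outermost '(' = _0, next = _1, ...
Query node: B
Path from root: _0 -> B
Depth of B: 1 (number of edges from root)

Answer: 1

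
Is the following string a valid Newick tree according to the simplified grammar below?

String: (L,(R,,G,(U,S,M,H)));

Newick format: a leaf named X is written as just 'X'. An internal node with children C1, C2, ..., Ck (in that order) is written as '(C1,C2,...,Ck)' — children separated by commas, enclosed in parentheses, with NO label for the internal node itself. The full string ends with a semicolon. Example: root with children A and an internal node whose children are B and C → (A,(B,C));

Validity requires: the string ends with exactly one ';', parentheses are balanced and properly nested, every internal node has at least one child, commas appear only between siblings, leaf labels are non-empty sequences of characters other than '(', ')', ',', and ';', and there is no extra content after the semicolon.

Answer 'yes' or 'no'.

Input: (L,(R,,G,(U,S,M,H)));
Paren balance: 3 '(' vs 3 ')' OK
Ends with single ';': True
Full parse: FAILS (empty leaf label at pos 6)
Valid: False

Answer: no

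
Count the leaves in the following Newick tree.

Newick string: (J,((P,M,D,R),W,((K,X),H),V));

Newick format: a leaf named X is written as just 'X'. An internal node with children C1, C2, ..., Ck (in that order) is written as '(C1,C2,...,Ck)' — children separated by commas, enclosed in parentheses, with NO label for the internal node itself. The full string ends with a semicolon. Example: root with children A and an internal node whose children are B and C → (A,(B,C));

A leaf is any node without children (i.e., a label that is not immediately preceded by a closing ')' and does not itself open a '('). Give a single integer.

Answer: 10

Derivation:
Newick: (J,((P,M,D,R),W,((K,X),H),V));
Scan left-to-right; a leaf is any maximal label run not followed by '(':
  pos 1: leaf 'J' → count = 1
  pos 5: leaf 'P' → count = 2
  pos 7: leaf 'M' → count = 3
  pos 9: leaf 'D' → count = 4
  pos 11: leaf 'R' → count = 5
  pos 14: leaf 'W' → count = 6
  pos 18: leaf 'K' → count = 7
  pos 20: leaf 'X' → count = 8
  pos 23: leaf 'H' → count = 9
  pos 26: leaf 'V' → count = 10
Total leaves: 10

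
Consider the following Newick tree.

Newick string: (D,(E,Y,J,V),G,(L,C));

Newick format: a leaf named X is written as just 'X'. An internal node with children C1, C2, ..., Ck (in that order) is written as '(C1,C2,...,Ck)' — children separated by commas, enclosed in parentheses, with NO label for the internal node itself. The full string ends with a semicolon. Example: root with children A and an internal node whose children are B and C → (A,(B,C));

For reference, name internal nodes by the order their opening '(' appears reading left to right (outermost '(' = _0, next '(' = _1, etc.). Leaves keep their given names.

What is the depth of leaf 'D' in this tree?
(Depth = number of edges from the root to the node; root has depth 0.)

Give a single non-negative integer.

Newick: (D,(E,Y,J,V),G,(L,C));
Naming internals by '(' encounter order: outermost '(' = _0, next = _1, ...
Query node: D
Path from root: _0 -> D
Depth of D: 1 (number of edges from root)

Answer: 1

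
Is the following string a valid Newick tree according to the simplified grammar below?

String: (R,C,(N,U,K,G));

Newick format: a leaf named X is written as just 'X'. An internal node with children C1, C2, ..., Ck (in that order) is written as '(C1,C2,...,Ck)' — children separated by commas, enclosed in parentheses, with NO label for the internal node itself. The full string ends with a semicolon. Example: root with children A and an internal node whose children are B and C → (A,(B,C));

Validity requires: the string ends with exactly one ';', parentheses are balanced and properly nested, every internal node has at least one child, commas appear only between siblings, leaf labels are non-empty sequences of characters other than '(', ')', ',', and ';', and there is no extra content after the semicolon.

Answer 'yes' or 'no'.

Input: (R,C,(N,U,K,G));
Paren balance: 2 '(' vs 2 ')' OK
Ends with single ';': True
Full parse: OK
Valid: True

Answer: yes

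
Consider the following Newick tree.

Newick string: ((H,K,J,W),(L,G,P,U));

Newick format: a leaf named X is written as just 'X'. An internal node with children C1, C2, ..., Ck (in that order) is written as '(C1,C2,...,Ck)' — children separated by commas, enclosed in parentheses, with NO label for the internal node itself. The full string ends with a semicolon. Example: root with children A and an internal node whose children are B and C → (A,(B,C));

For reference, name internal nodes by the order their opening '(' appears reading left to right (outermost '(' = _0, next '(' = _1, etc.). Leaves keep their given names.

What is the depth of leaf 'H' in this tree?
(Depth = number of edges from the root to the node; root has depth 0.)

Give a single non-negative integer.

Newick: ((H,K,J,W),(L,G,P,U));
Naming internals by '(' encounter order: outermost '(' = _0, next = _1, ...
Query node: H
Path from root: _0 -> _1 -> H
Depth of H: 2 (number of edges from root)

Answer: 2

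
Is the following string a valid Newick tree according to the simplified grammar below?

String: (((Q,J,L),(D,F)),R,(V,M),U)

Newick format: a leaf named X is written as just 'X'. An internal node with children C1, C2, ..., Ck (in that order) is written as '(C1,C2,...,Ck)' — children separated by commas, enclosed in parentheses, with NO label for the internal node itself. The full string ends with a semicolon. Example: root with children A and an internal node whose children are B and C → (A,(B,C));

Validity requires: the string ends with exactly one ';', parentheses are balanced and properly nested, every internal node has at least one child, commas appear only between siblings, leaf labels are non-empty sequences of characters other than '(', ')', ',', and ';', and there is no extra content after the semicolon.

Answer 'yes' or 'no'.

Answer: no

Derivation:
Input: (((Q,J,L),(D,F)),R,(V,M),U)
Paren balance: 5 '(' vs 5 ')' OK
Ends with single ';': False
Full parse: FAILS (must end with ;)
Valid: False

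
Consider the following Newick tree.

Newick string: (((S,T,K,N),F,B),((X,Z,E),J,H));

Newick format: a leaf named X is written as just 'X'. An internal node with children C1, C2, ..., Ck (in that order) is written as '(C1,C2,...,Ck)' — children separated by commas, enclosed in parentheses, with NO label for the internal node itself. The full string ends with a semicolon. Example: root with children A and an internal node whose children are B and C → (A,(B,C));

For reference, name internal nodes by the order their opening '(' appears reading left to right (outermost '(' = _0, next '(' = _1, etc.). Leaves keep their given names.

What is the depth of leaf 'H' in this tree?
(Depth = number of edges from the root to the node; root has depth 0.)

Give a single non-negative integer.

Newick: (((S,T,K,N),F,B),((X,Z,E),J,H));
Naming internals by '(' encounter order: outermost '(' = _0, next = _1, ...
Query node: H
Path from root: _0 -> _3 -> H
Depth of H: 2 (number of edges from root)

Answer: 2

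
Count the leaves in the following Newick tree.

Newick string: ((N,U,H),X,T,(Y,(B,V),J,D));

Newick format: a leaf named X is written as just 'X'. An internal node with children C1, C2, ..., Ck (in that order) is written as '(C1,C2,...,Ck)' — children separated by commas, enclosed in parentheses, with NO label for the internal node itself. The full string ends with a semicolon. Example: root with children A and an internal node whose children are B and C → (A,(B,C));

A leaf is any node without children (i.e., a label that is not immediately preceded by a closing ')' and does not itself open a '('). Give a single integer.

Newick: ((N,U,H),X,T,(Y,(B,V),J,D));
Scan left-to-right; a leaf is any maximal label run not followed by '(':
  pos 2: leaf 'N' → count = 1
  pos 4: leaf 'U' → count = 2
  pos 6: leaf 'H' → count = 3
  pos 9: leaf 'X' → count = 4
  pos 11: leaf 'T' → count = 5
  pos 14: leaf 'Y' → count = 6
  pos 17: leaf 'B' → count = 7
  pos 19: leaf 'V' → count = 8
  pos 22: leaf 'J' → count = 9
  pos 24: leaf 'D' → count = 10
Total leaves: 10

Answer: 10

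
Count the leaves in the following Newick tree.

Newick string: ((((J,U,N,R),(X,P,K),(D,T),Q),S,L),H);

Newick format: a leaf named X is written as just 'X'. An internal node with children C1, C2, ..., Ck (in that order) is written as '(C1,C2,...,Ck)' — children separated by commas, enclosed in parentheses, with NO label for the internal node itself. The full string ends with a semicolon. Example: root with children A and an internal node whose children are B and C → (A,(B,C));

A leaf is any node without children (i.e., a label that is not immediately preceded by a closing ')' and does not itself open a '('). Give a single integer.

Newick: ((((J,U,N,R),(X,P,K),(D,T),Q),S,L),H);
Scan left-to-right; a leaf is any maximal label run not followed by '(':
  pos 4: leaf 'J' → count = 1
  pos 6: leaf 'U' → count = 2
  pos 8: leaf 'N' → count = 3
  pos 10: leaf 'R' → count = 4
  pos 14: leaf 'X' → count = 5
  pos 16: leaf 'P' → count = 6
  pos 18: leaf 'K' → count = 7
  pos 22: leaf 'D' → count = 8
  pos 24: leaf 'T' → count = 9
  pos 27: leaf 'Q' → count = 10
  pos 30: leaf 'S' → count = 11
  pos 32: leaf 'L' → count = 12
  pos 35: leaf 'H' → count = 13
Total leaves: 13

Answer: 13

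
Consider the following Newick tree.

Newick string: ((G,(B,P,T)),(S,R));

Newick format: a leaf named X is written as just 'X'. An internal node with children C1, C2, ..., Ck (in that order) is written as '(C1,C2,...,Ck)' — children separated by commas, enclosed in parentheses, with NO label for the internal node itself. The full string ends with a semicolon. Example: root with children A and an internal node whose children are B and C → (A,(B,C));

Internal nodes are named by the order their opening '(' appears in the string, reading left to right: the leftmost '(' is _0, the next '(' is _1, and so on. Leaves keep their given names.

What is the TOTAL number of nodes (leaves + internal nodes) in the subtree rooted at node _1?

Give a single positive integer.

Answer: 6

Derivation:
Newick: ((G,(B,P,T)),(S,R));
Locate _1: it is the '(' at position 1 (the 2nd '(' reading left to right).
Query: subtree rooted at _1
_1: subtree_size = 1 + 5
  G: subtree_size = 1 + 0
  _2: subtree_size = 1 + 3
    B: subtree_size = 1 + 0
    P: subtree_size = 1 + 0
    T: subtree_size = 1 + 0
Total subtree size of _1: 6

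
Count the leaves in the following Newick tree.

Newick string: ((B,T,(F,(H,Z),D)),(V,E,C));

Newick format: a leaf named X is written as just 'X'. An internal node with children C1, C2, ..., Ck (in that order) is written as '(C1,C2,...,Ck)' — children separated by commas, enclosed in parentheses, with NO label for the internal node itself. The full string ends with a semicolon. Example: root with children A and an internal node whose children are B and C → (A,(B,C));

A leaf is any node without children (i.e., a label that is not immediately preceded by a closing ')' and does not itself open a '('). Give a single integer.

Answer: 9

Derivation:
Newick: ((B,T,(F,(H,Z),D)),(V,E,C));
Scan left-to-right; a leaf is any maximal label run not followed by '(':
  pos 2: leaf 'B' → count = 1
  pos 4: leaf 'T' → count = 2
  pos 7: leaf 'F' → count = 3
  pos 10: leaf 'H' → count = 4
  pos 12: leaf 'Z' → count = 5
  pos 15: leaf 'D' → count = 6
  pos 20: leaf 'V' → count = 7
  pos 22: leaf 'E' → count = 8
  pos 24: leaf 'C' → count = 9
Total leaves: 9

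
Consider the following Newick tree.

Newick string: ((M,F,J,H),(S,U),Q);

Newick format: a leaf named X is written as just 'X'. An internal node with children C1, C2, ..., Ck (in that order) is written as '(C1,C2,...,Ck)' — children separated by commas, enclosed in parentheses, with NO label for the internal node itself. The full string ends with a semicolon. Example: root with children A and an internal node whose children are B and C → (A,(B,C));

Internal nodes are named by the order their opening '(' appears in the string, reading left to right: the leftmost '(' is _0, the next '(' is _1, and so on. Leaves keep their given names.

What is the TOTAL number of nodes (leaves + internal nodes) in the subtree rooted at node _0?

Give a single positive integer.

Newick: ((M,F,J,H),(S,U),Q);
Locate _0: it is the '(' at position 0 (the 1st '(' reading left to right).
Query: subtree rooted at _0
_0: subtree_size = 1 + 9
  _1: subtree_size = 1 + 4
    M: subtree_size = 1 + 0
    F: subtree_size = 1 + 0
    J: subtree_size = 1 + 0
    H: subtree_size = 1 + 0
  _2: subtree_size = 1 + 2
    S: subtree_size = 1 + 0
    U: subtree_size = 1 + 0
  Q: subtree_size = 1 + 0
Total subtree size of _0: 10

Answer: 10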